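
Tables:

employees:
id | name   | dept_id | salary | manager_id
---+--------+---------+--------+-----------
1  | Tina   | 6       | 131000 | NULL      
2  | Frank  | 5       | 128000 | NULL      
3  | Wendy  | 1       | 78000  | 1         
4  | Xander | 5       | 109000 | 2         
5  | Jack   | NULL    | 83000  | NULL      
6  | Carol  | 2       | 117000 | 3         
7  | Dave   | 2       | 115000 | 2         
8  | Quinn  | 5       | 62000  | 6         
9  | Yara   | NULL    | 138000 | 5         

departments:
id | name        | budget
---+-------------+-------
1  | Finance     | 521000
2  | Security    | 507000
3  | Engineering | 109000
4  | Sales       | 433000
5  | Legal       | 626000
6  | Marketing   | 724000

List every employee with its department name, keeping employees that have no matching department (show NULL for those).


LEFT JOIN keeps every row from employees (the left table); where dept_id has no match in departments, the department columns become NULL. Walk through each employee:
  - employee 1 (Tina): dept_id=6 -> matches Marketing
  - employee 2 (Frank): dept_id=5 -> matches Legal
  - employee 3 (Wendy): dept_id=1 -> matches Finance
  - employee 4 (Xander): dept_id=5 -> matches Legal
  - employee 5 (Jack): dept_id=NULL, no match -> kept with NULL
  - employee 6 (Carol): dept_id=2 -> matches Security
  - employee 7 (Dave): dept_id=2 -> matches Security
  - employee 8 (Quinn): dept_id=5 -> matches Legal
  - employee 9 (Yara): dept_id=NULL, no match -> kept with NULL
All 9 rows appear; 2 have NULL department.

SQL:
SELECT a.name, b.name AS department
FROM employees a
LEFT JOIN departments b ON a.dept_id = b.id

Result:
name   | department
-------+-----------
Tina   | Marketing 
Frank  | Legal     
Wendy  | Finance   
Xander | Legal     
Jack   | NULL      
Carol  | Security  
Dave   | Security  
Quinn  | Legal     
Yara   | NULL      


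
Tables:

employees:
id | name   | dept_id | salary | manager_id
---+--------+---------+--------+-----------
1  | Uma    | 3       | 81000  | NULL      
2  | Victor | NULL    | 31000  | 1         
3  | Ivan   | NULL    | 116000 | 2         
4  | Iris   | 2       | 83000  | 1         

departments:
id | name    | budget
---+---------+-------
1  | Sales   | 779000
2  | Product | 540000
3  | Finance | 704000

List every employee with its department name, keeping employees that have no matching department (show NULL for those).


LEFT JOIN keeps every row from employees (the left table); where dept_id has no match in departments, the department columns become NULL. Walk through each employee:
  - employee 1 (Uma): dept_id=3 -> matches Finance
  - employee 2 (Victor): dept_id=NULL, no match -> kept with NULL
  - employee 3 (Ivan): dept_id=NULL, no match -> kept with NULL
  - employee 4 (Iris): dept_id=2 -> matches Product
All 4 rows appear; 2 have NULL department.

SQL:
SELECT a.name, b.name AS department
FROM employees a
LEFT JOIN departments b ON a.dept_id = b.id

Result:
name   | department
-------+-----------
Uma    | Finance   
Victor | NULL      
Ivan   | NULL      
Iris   | Product   


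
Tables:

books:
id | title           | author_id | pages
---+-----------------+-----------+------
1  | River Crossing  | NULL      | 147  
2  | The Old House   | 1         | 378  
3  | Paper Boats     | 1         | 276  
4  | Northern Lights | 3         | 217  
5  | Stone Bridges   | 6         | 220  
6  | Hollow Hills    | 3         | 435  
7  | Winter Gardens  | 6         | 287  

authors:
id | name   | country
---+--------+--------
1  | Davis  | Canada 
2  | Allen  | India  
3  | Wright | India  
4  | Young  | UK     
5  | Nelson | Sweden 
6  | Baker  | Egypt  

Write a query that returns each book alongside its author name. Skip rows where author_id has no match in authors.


INNER JOIN keeps only books rows whose author_id matches an id in authors. Walk through each book:
  - book 1 (River Crossing): author_id=NULL, no match -> dropped
  - book 2 (The Old House): author_id=1 -> matches Davis
  - book 3 (Paper Boats): author_id=1 -> matches Davis
  - book 4 (Northern Lights): author_id=3 -> matches Wright
  - book 5 (Stone Bridges): author_id=6 -> matches Baker
  - book 6 (Hollow Hills): author_id=3 -> matches Wright
  - book 7 (Winter Gardens): author_id=6 -> matches Baker
So 1 of 7 rows is dropped.

SQL:
SELECT a.title, b.name AS author
FROM books a
INNER JOIN authors b ON a.author_id = b.id

Result:
title           | author
----------------+-------
The Old House   | Davis 
Paper Boats     | Davis 
Northern Lights | Wright
Stone Bridges   | Baker 
Hollow Hills    | Wright
Winter Gardens  | Baker 


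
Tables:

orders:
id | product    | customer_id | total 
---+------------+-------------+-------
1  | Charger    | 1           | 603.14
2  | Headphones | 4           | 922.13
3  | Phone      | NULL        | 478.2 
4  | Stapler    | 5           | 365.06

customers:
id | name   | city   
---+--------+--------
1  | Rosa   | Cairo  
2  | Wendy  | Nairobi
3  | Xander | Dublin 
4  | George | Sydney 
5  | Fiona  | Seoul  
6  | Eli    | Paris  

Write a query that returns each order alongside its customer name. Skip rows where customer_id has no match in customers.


INNER JOIN keeps only orders rows whose customer_id matches an id in customers. Walk through each order:
  - order 1 (Charger): customer_id=1 -> matches Rosa
  - order 2 (Headphones): customer_id=4 -> matches George
  - order 3 (Phone): customer_id=NULL, no match -> dropped
  - order 4 (Stapler): customer_id=5 -> matches Fiona
So 1 of 4 rows is dropped.

SQL:
SELECT a.product, b.name AS customer
FROM orders a
INNER JOIN customers b ON a.customer_id = b.id

Result:
product    | customer
-----------+---------
Charger    | Rosa    
Headphones | George  
Stapler    | Fiona   


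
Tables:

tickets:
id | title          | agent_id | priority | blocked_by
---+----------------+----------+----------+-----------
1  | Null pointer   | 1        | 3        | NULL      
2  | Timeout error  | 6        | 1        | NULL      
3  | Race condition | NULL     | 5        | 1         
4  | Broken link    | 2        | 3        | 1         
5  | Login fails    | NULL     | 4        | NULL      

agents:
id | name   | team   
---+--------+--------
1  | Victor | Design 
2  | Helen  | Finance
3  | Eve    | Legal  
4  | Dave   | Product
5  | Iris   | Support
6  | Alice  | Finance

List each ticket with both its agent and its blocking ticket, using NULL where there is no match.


Two LEFT JOINs from the same base table tickets: one to agents via agent_id, one to tickets itself via blocked_by. Both are LEFT so every ticket is preserved.
Match against agents:
  - ticket 1 (Null pointer): agent_id=1 -> matches Victor
  - ticket 2 (Timeout error): agent_id=6 -> matches Alice
  - ticket 3 (Race condition): agent_id=NULL, no match -> kept with NULL
  - ticket 4 (Broken link): agent_id=2 -> matches Helen
  - ticket 5 (Login fails): agent_id=NULL, no match -> kept with NULL
Match against tickets (self):
  - ticket 1 (Null pointer): blocked_by=NULL -> NULL
  - ticket 2 (Timeout error): blocked_by=NULL -> NULL
  - ticket 3 (Race condition): blocked_by=1 -> Null pointer
  - ticket 4 (Broken link): blocked_by=1 -> Null pointer
  - ticket 5 (Login fails): blocked_by=NULL -> NULL

SQL:
SELECT a.title, b.name AS agent, c.title AS blocked_by
FROM tickets a
LEFT JOIN agents b ON a.agent_id = b.id
LEFT JOIN tickets c ON a.blocked_by = c.id

Result:
title          | agent  | blocked_by  
---------------+--------+-------------
Null pointer   | Victor | NULL        
Timeout error  | Alice  | NULL        
Race condition | NULL   | Null pointer
Broken link    | Helen  | Null pointer
Login fails    | NULL   | NULL        


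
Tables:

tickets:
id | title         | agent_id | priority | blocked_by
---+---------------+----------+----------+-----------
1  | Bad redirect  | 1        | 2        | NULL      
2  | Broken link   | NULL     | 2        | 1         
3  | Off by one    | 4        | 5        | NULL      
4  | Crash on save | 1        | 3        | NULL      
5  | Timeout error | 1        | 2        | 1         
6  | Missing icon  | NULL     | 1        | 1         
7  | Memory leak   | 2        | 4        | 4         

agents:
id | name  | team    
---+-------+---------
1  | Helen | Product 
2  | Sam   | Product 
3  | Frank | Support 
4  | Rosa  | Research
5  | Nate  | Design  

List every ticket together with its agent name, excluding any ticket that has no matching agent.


INNER JOIN keeps only tickets rows whose agent_id matches an id in agents. Walk through each ticket:
  - ticket 1 (Bad redirect): agent_id=1 -> matches Helen
  - ticket 2 (Broken link): agent_id=NULL, no match -> dropped
  - ticket 3 (Off by one): agent_id=4 -> matches Rosa
  - ticket 4 (Crash on save): agent_id=1 -> matches Helen
  - ticket 5 (Timeout error): agent_id=1 -> matches Helen
  - ticket 6 (Missing icon): agent_id=NULL, no match -> dropped
  - ticket 7 (Memory leak): agent_id=2 -> matches Sam
So 2 of 7 rows are dropped.

SQL:
SELECT a.title, b.name AS agent
FROM tickets a
INNER JOIN agents b ON a.agent_id = b.id

Result:
title         | agent
--------------+------
Bad redirect  | Helen
Off by one    | Rosa 
Crash on save | Helen
Timeout error | Helen
Memory leak   | Sam  


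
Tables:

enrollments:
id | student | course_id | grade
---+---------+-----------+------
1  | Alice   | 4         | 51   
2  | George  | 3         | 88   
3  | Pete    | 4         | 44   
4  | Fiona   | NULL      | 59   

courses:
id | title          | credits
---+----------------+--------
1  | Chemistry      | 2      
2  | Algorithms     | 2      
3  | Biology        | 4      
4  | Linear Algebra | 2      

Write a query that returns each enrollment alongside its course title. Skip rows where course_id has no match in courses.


INNER JOIN keeps only enrollments rows whose course_id matches an id in courses. Walk through each enrollment:
  - enrollment 1 (Alice): course_id=4 -> matches Linear Algebra
  - enrollment 2 (George): course_id=3 -> matches Biology
  - enrollment 3 (Pete): course_id=4 -> matches Linear Algebra
  - enrollment 4 (Fiona): course_id=NULL, no match -> dropped
So 1 of 4 rows is dropped.

SQL:
SELECT a.student, b.title AS course
FROM enrollments a
INNER JOIN courses b ON a.course_id = b.id

Result:
student | course        
--------+---------------
Alice   | Linear Algebra
George  | Biology       
Pete    | Linear Algebra


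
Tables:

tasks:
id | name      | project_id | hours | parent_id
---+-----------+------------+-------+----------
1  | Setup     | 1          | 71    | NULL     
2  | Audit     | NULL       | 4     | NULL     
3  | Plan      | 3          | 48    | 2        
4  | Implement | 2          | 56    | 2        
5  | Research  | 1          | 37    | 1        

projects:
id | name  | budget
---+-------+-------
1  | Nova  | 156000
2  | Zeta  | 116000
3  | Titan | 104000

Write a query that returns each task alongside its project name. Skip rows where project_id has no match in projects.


INNER JOIN keeps only tasks rows whose project_id matches an id in projects. Walk through each task:
  - task 1 (Setup): project_id=1 -> matches Nova
  - task 2 (Audit): project_id=NULL, no match -> dropped
  - task 3 (Plan): project_id=3 -> matches Titan
  - task 4 (Implement): project_id=2 -> matches Zeta
  - task 5 (Research): project_id=1 -> matches Nova
So 1 of 5 rows is dropped.

SQL:
SELECT a.name, b.name AS project
FROM tasks a
INNER JOIN projects b ON a.project_id = b.id

Result:
name      | project
----------+--------
Setup     | Nova   
Plan      | Titan  
Implement | Zeta   
Research  | Nova   


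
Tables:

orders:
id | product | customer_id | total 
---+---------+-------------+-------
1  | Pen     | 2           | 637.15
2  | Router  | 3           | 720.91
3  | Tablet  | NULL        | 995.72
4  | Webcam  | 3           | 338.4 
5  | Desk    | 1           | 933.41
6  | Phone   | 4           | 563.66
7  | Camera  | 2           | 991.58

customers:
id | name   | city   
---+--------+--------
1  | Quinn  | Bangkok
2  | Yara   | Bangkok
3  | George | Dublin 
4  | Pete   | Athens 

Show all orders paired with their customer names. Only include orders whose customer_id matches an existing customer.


INNER JOIN keeps only orders rows whose customer_id matches an id in customers. Walk through each order:
  - order 1 (Pen): customer_id=2 -> matches Yara
  - order 2 (Router): customer_id=3 -> matches George
  - order 3 (Tablet): customer_id=NULL, no match -> dropped
  - order 4 (Webcam): customer_id=3 -> matches George
  - order 5 (Desk): customer_id=1 -> matches Quinn
  - order 6 (Phone): customer_id=4 -> matches Pete
  - order 7 (Camera): customer_id=2 -> matches Yara
So 1 of 7 rows is dropped.

SQL:
SELECT a.product, b.name AS customer
FROM orders a
INNER JOIN customers b ON a.customer_id = b.id

Result:
product | customer
--------+---------
Pen     | Yara    
Router  | George  
Webcam  | George  
Desk    | Quinn   
Phone   | Pete    
Camera  | Yara    


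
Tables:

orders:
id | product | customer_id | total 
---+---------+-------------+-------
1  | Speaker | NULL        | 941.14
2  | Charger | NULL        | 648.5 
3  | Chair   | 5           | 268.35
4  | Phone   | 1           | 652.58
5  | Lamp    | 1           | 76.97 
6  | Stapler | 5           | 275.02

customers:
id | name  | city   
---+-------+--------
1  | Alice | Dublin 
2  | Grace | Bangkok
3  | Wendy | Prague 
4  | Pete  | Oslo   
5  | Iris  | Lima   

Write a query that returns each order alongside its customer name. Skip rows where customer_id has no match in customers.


INNER JOIN keeps only orders rows whose customer_id matches an id in customers. Walk through each order:
  - order 1 (Speaker): customer_id=NULL, no match -> dropped
  - order 2 (Charger): customer_id=NULL, no match -> dropped
  - order 3 (Chair): customer_id=5 -> matches Iris
  - order 4 (Phone): customer_id=1 -> matches Alice
  - order 5 (Lamp): customer_id=1 -> matches Alice
  - order 6 (Stapler): customer_id=5 -> matches Iris
So 2 of 6 rows are dropped.

SQL:
SELECT a.product, b.name AS customer
FROM orders a
INNER JOIN customers b ON a.customer_id = b.id

Result:
product | customer
--------+---------
Chair   | Iris    
Phone   | Alice   
Lamp    | Alice   
Stapler | Iris    


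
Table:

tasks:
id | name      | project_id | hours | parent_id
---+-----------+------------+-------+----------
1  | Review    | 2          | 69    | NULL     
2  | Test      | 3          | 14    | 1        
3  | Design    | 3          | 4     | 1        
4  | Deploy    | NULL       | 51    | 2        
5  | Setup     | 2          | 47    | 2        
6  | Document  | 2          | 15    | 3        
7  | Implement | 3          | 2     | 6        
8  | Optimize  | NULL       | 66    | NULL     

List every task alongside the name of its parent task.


This is a self-join: tasks is joined to a second copy of itself, matching each row's parent_id to another row's id. Use LEFT JOIN so rows with parent_id=NULL are kept.
  - task 1 (Review): parent_id=NULL -> NULL
  - task 2 (Test): parent_id=1 -> Review
  - task 3 (Design): parent_id=1 -> Review
  - task 4 (Deploy): parent_id=2 -> Test
  - task 5 (Setup): parent_id=2 -> Test
  - task 6 (Document): parent_id=3 -> Design
  - task 7 (Implement): parent_id=6 -> Document
  - task 8 (Optimize): parent_id=NULL -> NULL

SQL:
SELECT a.name AS item, b.name AS parent
FROM tasks a
LEFT JOIN tasks b ON a.parent_id = b.id

Result:
item      | parent  
----------+---------
Review    | NULL    
Test      | Review  
Design    | Review  
Deploy    | Test    
Setup     | Test    
Document  | Design  
Implement | Document
Optimize  | NULL    


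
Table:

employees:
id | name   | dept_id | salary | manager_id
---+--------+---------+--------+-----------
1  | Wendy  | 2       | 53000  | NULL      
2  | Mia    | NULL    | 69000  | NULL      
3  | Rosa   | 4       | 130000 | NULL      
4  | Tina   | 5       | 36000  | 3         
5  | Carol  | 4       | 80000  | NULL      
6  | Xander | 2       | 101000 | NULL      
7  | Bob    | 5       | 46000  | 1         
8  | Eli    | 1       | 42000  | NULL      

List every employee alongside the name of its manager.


This is a self-join: employees is joined to a second copy of itself, matching each row's manager_id to another row's id. Use LEFT JOIN so rows with manager_id=NULL are kept.
  - employee 1 (Wendy): manager_id=NULL -> NULL
  - employee 2 (Mia): manager_id=NULL -> NULL
  - employee 3 (Rosa): manager_id=NULL -> NULL
  - employee 4 (Tina): manager_id=3 -> Rosa
  - employee 5 (Carol): manager_id=NULL -> NULL
  - employee 6 (Xander): manager_id=NULL -> NULL
  - employee 7 (Bob): manager_id=1 -> Wendy
  - employee 8 (Eli): manager_id=NULL -> NULL

SQL:
SELECT a.name AS item, b.name AS manager
FROM employees a
LEFT JOIN employees b ON a.manager_id = b.id

Result:
item   | manager
-------+--------
Wendy  | NULL   
Mia    | NULL   
Rosa   | NULL   
Tina   | Rosa   
Carol  | NULL   
Xander | NULL   
Bob    | Wendy  
Eli    | NULL   


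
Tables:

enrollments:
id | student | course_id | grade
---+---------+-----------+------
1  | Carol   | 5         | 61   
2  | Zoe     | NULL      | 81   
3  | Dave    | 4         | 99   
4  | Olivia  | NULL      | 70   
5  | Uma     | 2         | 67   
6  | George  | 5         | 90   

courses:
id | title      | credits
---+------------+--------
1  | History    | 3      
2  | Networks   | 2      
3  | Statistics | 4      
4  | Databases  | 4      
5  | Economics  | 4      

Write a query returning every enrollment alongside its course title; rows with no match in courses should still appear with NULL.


LEFT JOIN keeps every row from enrollments (the left table); where course_id has no match in courses, the course columns become NULL. Walk through each enrollment:
  - enrollment 1 (Carol): course_id=5 -> matches Economics
  - enrollment 2 (Zoe): course_id=NULL, no match -> kept with NULL
  - enrollment 3 (Dave): course_id=4 -> matches Databases
  - enrollment 4 (Olivia): course_id=NULL, no match -> kept with NULL
  - enrollment 5 (Uma): course_id=2 -> matches Networks
  - enrollment 6 (George): course_id=5 -> matches Economics
All 6 rows appear; 2 have NULL course.

SQL:
SELECT a.student, b.title AS course
FROM enrollments a
LEFT JOIN courses b ON a.course_id = b.id

Result:
student | course   
--------+----------
Carol   | Economics
Zoe     | NULL     
Dave    | Databases
Olivia  | NULL     
Uma     | Networks 
George  | Economics


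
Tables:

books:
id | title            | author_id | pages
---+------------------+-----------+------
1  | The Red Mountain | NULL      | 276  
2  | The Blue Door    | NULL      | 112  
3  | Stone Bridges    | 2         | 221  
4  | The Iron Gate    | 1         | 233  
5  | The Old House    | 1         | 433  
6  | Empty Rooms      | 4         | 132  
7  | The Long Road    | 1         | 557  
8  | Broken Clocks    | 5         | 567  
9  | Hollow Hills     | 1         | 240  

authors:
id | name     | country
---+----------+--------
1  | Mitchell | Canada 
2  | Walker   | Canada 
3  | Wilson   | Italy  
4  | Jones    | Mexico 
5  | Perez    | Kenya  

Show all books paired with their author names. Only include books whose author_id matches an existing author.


INNER JOIN keeps only books rows whose author_id matches an id in authors. Walk through each book:
  - book 1 (The Red Mountain): author_id=NULL, no match -> dropped
  - book 2 (The Blue Door): author_id=NULL, no match -> dropped
  - book 3 (Stone Bridges): author_id=2 -> matches Walker
  - book 4 (The Iron Gate): author_id=1 -> matches Mitchell
  - book 5 (The Old House): author_id=1 -> matches Mitchell
  - book 6 (Empty Rooms): author_id=4 -> matches Jones
  - book 7 (The Long Road): author_id=1 -> matches Mitchell
  - book 8 (Broken Clocks): author_id=5 -> matches Perez
  - book 9 (Hollow Hills): author_id=1 -> matches Mitchell
So 2 of 9 rows are dropped.

SQL:
SELECT a.title, b.name AS author
FROM books a
INNER JOIN authors b ON a.author_id = b.id

Result:
title         | author  
--------------+---------
Stone Bridges | Walker  
The Iron Gate | Mitchell
The Old House | Mitchell
Empty Rooms   | Jones   
The Long Road | Mitchell
Broken Clocks | Perez   
Hollow Hills  | Mitchell


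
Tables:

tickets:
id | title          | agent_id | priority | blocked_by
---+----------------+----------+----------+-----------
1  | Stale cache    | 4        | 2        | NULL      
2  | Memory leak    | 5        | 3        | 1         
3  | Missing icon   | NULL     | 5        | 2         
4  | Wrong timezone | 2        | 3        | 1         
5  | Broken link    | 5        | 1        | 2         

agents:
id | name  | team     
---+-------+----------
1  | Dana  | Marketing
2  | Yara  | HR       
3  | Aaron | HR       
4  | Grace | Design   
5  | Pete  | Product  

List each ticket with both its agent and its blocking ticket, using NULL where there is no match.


Two LEFT JOINs from the same base table tickets: one to agents via agent_id, one to tickets itself via blocked_by. Both are LEFT so every ticket is preserved.
Match against agents:
  - ticket 1 (Stale cache): agent_id=4 -> matches Grace
  - ticket 2 (Memory leak): agent_id=5 -> matches Pete
  - ticket 3 (Missing icon): agent_id=NULL, no match -> kept with NULL
  - ticket 4 (Wrong timezone): agent_id=2 -> matches Yara
  - ticket 5 (Broken link): agent_id=5 -> matches Pete
Match against tickets (self):
  - ticket 1 (Stale cache): blocked_by=NULL -> NULL
  - ticket 2 (Memory leak): blocked_by=1 -> Stale cache
  - ticket 3 (Missing icon): blocked_by=2 -> Memory leak
  - ticket 4 (Wrong timezone): blocked_by=1 -> Stale cache
  - ticket 5 (Broken link): blocked_by=2 -> Memory leak

SQL:
SELECT a.title, b.name AS agent, c.title AS blocked_by
FROM tickets a
LEFT JOIN agents b ON a.agent_id = b.id
LEFT JOIN tickets c ON a.blocked_by = c.id

Result:
title          | agent | blocked_by 
---------------+-------+------------
Stale cache    | Grace | NULL       
Memory leak    | Pete  | Stale cache
Missing icon   | NULL  | Memory leak
Wrong timezone | Yara  | Stale cache
Broken link    | Pete  | Memory leak


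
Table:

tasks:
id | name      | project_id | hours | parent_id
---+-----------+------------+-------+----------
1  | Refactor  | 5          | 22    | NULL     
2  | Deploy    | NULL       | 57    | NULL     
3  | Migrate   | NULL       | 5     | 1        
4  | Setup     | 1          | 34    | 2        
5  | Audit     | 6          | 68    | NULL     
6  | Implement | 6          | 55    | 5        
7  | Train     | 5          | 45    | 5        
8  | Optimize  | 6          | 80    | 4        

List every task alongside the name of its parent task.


This is a self-join: tasks is joined to a second copy of itself, matching each row's parent_id to another row's id. Use LEFT JOIN so rows with parent_id=NULL are kept.
  - task 1 (Refactor): parent_id=NULL -> NULL
  - task 2 (Deploy): parent_id=NULL -> NULL
  - task 3 (Migrate): parent_id=1 -> Refactor
  - task 4 (Setup): parent_id=2 -> Deploy
  - task 5 (Audit): parent_id=NULL -> NULL
  - task 6 (Implement): parent_id=5 -> Audit
  - task 7 (Train): parent_id=5 -> Audit
  - task 8 (Optimize): parent_id=4 -> Setup

SQL:
SELECT a.name AS item, b.name AS parent
FROM tasks a
LEFT JOIN tasks b ON a.parent_id = b.id

Result:
item      | parent  
----------+---------
Refactor  | NULL    
Deploy    | NULL    
Migrate   | Refactor
Setup     | Deploy  
Audit     | NULL    
Implement | Audit   
Train     | Audit   
Optimize  | Setup   


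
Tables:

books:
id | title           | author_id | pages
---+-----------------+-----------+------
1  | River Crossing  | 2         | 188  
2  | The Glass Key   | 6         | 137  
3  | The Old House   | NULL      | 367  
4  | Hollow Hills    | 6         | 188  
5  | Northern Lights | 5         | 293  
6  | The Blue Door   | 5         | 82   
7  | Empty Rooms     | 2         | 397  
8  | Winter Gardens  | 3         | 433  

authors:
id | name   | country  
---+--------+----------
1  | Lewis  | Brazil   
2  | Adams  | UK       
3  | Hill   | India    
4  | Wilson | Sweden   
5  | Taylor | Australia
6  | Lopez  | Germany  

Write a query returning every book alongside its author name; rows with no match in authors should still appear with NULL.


LEFT JOIN keeps every row from books (the left table); where author_id has no match in authors, the author columns become NULL. Walk through each book:
  - book 1 (River Crossing): author_id=2 -> matches Adams
  - book 2 (The Glass Key): author_id=6 -> matches Lopez
  - book 3 (The Old House): author_id=NULL, no match -> kept with NULL
  - book 4 (Hollow Hills): author_id=6 -> matches Lopez
  - book 5 (Northern Lights): author_id=5 -> matches Taylor
  - book 6 (The Blue Door): author_id=5 -> matches Taylor
  - book 7 (Empty Rooms): author_id=2 -> matches Adams
  - book 8 (Winter Gardens): author_id=3 -> matches Hill
All 8 rows appear; 1 has NULL author.

SQL:
SELECT a.title, b.name AS author
FROM books a
LEFT JOIN authors b ON a.author_id = b.id

Result:
title           | author
----------------+-------
River Crossing  | Adams 
The Glass Key   | Lopez 
The Old House   | NULL  
Hollow Hills    | Lopez 
Northern Lights | Taylor
The Blue Door   | Taylor
Empty Rooms     | Adams 
Winter Gardens  | Hill  


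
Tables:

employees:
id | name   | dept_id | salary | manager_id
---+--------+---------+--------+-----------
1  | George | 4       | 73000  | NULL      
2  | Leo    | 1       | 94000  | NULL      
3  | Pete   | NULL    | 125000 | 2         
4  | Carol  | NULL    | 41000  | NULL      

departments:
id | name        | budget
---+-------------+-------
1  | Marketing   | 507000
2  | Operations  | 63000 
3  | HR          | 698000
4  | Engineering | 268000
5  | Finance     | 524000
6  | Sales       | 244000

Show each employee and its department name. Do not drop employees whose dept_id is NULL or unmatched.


LEFT JOIN keeps every row from employees (the left table); where dept_id has no match in departments, the department columns become NULL. Walk through each employee:
  - employee 1 (George): dept_id=4 -> matches Engineering
  - employee 2 (Leo): dept_id=1 -> matches Marketing
  - employee 3 (Pete): dept_id=NULL, no match -> kept with NULL
  - employee 4 (Carol): dept_id=NULL, no match -> kept with NULL
All 4 rows appear; 2 have NULL department.

SQL:
SELECT a.name, b.name AS department
FROM employees a
LEFT JOIN departments b ON a.dept_id = b.id

Result:
name   | department 
-------+------------
George | Engineering
Leo    | Marketing  
Pete   | NULL       
Carol  | NULL       


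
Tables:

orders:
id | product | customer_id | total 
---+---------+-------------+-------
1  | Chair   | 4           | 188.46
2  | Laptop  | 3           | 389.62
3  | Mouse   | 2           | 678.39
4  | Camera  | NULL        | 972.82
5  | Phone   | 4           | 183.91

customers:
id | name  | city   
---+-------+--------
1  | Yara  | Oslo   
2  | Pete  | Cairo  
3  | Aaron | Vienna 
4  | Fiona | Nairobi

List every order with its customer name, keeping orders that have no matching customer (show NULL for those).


LEFT JOIN keeps every row from orders (the left table); where customer_id has no match in customers, the customer columns become NULL. Walk through each order:
  - order 1 (Chair): customer_id=4 -> matches Fiona
  - order 2 (Laptop): customer_id=3 -> matches Aaron
  - order 3 (Mouse): customer_id=2 -> matches Pete
  - order 4 (Camera): customer_id=NULL, no match -> kept with NULL
  - order 5 (Phone): customer_id=4 -> matches Fiona
All 5 rows appear; 1 has NULL customer.

SQL:
SELECT a.product, b.name AS customer
FROM orders a
LEFT JOIN customers b ON a.customer_id = b.id

Result:
product | customer
--------+---------
Chair   | Fiona   
Laptop  | Aaron   
Mouse   | Pete    
Camera  | NULL    
Phone   | Fiona   


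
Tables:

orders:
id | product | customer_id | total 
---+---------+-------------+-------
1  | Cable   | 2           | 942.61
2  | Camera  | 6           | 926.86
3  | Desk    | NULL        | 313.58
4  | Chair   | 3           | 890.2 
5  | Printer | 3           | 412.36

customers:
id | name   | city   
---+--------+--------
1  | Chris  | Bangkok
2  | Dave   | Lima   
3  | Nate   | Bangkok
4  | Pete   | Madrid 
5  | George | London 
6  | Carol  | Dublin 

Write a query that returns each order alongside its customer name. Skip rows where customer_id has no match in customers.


INNER JOIN keeps only orders rows whose customer_id matches an id in customers. Walk through each order:
  - order 1 (Cable): customer_id=2 -> matches Dave
  - order 2 (Camera): customer_id=6 -> matches Carol
  - order 3 (Desk): customer_id=NULL, no match -> dropped
  - order 4 (Chair): customer_id=3 -> matches Nate
  - order 5 (Printer): customer_id=3 -> matches Nate
So 1 of 5 rows is dropped.

SQL:
SELECT a.product, b.name AS customer
FROM orders a
INNER JOIN customers b ON a.customer_id = b.id

Result:
product | customer
--------+---------
Cable   | Dave    
Camera  | Carol   
Chair   | Nate    
Printer | Nate    


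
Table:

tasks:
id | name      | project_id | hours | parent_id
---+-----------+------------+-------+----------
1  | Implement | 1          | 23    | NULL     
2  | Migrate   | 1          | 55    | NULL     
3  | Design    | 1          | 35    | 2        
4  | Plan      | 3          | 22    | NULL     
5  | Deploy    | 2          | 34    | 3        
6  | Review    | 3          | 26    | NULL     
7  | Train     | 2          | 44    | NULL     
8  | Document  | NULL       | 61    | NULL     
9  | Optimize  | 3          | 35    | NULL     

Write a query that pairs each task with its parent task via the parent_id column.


This is a self-join: tasks is joined to a second copy of itself, matching each row's parent_id to another row's id. Use LEFT JOIN so rows with parent_id=NULL are kept.
  - task 1 (Implement): parent_id=NULL -> NULL
  - task 2 (Migrate): parent_id=NULL -> NULL
  - task 3 (Design): parent_id=2 -> Migrate
  - task 4 (Plan): parent_id=NULL -> NULL
  - task 5 (Deploy): parent_id=3 -> Design
  - task 6 (Review): parent_id=NULL -> NULL
  - task 7 (Train): parent_id=NULL -> NULL
  - task 8 (Document): parent_id=NULL -> NULL
  - task 9 (Optimize): parent_id=NULL -> NULL

SQL:
SELECT a.name AS item, b.name AS parent
FROM tasks a
LEFT JOIN tasks b ON a.parent_id = b.id

Result:
item      | parent 
----------+--------
Implement | NULL   
Migrate   | NULL   
Design    | Migrate
Plan      | NULL   
Deploy    | Design 
Review    | NULL   
Train     | NULL   
Document  | NULL   
Optimize  | NULL   


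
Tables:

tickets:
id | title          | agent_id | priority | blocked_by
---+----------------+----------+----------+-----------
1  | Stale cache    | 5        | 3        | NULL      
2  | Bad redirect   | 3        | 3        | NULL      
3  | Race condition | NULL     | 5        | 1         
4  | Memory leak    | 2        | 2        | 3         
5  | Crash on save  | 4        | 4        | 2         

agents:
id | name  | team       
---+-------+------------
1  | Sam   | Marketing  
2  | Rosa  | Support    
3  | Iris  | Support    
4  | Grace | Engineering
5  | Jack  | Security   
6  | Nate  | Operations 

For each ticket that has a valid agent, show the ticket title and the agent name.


INNER JOIN keeps only tickets rows whose agent_id matches an id in agents. Walk through each ticket:
  - ticket 1 (Stale cache): agent_id=5 -> matches Jack
  - ticket 2 (Bad redirect): agent_id=3 -> matches Iris
  - ticket 3 (Race condition): agent_id=NULL, no match -> dropped
  - ticket 4 (Memory leak): agent_id=2 -> matches Rosa
  - ticket 5 (Crash on save): agent_id=4 -> matches Grace
So 1 of 5 rows is dropped.

SQL:
SELECT a.title, b.name AS agent
FROM tickets a
INNER JOIN agents b ON a.agent_id = b.id

Result:
title         | agent
--------------+------
Stale cache   | Jack 
Bad redirect  | Iris 
Memory leak   | Rosa 
Crash on save | Grace


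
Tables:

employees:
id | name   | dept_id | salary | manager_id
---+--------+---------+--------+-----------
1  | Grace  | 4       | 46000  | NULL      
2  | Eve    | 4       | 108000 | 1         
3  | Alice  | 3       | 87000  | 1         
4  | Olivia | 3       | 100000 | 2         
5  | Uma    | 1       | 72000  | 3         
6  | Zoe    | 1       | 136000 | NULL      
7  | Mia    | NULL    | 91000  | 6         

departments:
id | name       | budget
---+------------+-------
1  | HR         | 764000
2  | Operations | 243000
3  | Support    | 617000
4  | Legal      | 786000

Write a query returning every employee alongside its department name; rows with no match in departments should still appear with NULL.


LEFT JOIN keeps every row from employees (the left table); where dept_id has no match in departments, the department columns become NULL. Walk through each employee:
  - employee 1 (Grace): dept_id=4 -> matches Legal
  - employee 2 (Eve): dept_id=4 -> matches Legal
  - employee 3 (Alice): dept_id=3 -> matches Support
  - employee 4 (Olivia): dept_id=3 -> matches Support
  - employee 5 (Uma): dept_id=1 -> matches HR
  - employee 6 (Zoe): dept_id=1 -> matches HR
  - employee 7 (Mia): dept_id=NULL, no match -> kept with NULL
All 7 rows appear; 1 has NULL department.

SQL:
SELECT a.name, b.name AS department
FROM employees a
LEFT JOIN departments b ON a.dept_id = b.id

Result:
name   | department
-------+-----------
Grace  | Legal     
Eve    | Legal     
Alice  | Support   
Olivia | Support   
Uma    | HR        
Zoe    | HR        
Mia    | NULL      


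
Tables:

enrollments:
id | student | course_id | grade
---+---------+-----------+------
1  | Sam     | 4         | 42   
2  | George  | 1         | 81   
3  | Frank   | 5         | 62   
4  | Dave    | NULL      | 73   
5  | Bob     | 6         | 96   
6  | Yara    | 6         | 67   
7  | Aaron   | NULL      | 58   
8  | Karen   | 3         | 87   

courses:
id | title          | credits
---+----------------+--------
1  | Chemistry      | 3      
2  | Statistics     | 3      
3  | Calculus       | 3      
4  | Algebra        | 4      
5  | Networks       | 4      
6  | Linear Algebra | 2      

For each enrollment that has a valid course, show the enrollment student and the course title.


INNER JOIN keeps only enrollments rows whose course_id matches an id in courses. Walk through each enrollment:
  - enrollment 1 (Sam): course_id=4 -> matches Algebra
  - enrollment 2 (George): course_id=1 -> matches Chemistry
  - enrollment 3 (Frank): course_id=5 -> matches Networks
  - enrollment 4 (Dave): course_id=NULL, no match -> dropped
  - enrollment 5 (Bob): course_id=6 -> matches Linear Algebra
  - enrollment 6 (Yara): course_id=6 -> matches Linear Algebra
  - enrollment 7 (Aaron): course_id=NULL, no match -> dropped
  - enrollment 8 (Karen): course_id=3 -> matches Calculus
So 2 of 8 rows are dropped.

SQL:
SELECT a.student, b.title AS course
FROM enrollments a
INNER JOIN courses b ON a.course_id = b.id

Result:
student | course        
--------+---------------
Sam     | Algebra       
George  | Chemistry     
Frank   | Networks      
Bob     | Linear Algebra
Yara    | Linear Algebra
Karen   | Calculus      


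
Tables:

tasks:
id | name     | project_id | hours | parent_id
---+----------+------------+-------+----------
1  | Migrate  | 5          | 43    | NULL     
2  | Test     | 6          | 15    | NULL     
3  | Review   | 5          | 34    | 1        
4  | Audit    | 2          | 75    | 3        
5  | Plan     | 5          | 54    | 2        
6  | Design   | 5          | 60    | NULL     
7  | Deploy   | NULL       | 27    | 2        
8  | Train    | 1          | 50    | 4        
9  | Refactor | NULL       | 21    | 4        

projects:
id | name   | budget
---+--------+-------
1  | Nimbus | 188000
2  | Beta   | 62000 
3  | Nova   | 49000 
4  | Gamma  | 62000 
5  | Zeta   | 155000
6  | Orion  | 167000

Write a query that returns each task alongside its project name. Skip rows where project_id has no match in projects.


INNER JOIN keeps only tasks rows whose project_id matches an id in projects. Walk through each task:
  - task 1 (Migrate): project_id=5 -> matches Zeta
  - task 2 (Test): project_id=6 -> matches Orion
  - task 3 (Review): project_id=5 -> matches Zeta
  - task 4 (Audit): project_id=2 -> matches Beta
  - task 5 (Plan): project_id=5 -> matches Zeta
  - task 6 (Design): project_id=5 -> matches Zeta
  - task 7 (Deploy): project_id=NULL, no match -> dropped
  - task 8 (Train): project_id=1 -> matches Nimbus
  - task 9 (Refactor): project_id=NULL, no match -> dropped
So 2 of 9 rows are dropped.

SQL:
SELECT a.name, b.name AS project
FROM tasks a
INNER JOIN projects b ON a.project_id = b.id

Result:
name    | project
--------+--------
Migrate | Zeta   
Test    | Orion  
Review  | Zeta   
Audit   | Beta   
Plan    | Zeta   
Design  | Zeta   
Train   | Nimbus 


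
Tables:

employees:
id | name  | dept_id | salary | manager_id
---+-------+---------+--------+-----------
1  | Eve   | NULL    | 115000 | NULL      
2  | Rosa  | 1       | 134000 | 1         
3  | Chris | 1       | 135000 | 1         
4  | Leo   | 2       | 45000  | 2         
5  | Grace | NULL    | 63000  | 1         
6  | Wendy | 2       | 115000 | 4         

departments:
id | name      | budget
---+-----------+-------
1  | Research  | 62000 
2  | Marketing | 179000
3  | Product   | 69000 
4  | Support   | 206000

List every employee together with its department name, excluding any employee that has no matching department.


INNER JOIN keeps only employees rows whose dept_id matches an id in departments. Walk through each employee:
  - employee 1 (Eve): dept_id=NULL, no match -> dropped
  - employee 2 (Rosa): dept_id=1 -> matches Research
  - employee 3 (Chris): dept_id=1 -> matches Research
  - employee 4 (Leo): dept_id=2 -> matches Marketing
  - employee 5 (Grace): dept_id=NULL, no match -> dropped
  - employee 6 (Wendy): dept_id=2 -> matches Marketing
So 2 of 6 rows are dropped.

SQL:
SELECT a.name, b.name AS department
FROM employees a
INNER JOIN departments b ON a.dept_id = b.id

Result:
name  | department
------+-----------
Rosa  | Research  
Chris | Research  
Leo   | Marketing 
Wendy | Marketing 


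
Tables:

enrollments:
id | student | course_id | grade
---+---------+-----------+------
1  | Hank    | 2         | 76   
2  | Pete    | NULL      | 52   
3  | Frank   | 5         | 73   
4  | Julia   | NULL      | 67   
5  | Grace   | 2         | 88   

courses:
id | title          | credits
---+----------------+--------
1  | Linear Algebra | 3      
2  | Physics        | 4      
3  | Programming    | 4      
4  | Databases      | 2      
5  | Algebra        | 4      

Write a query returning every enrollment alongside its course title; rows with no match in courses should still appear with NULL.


LEFT JOIN keeps every row from enrollments (the left table); where course_id has no match in courses, the course columns become NULL. Walk through each enrollment:
  - enrollment 1 (Hank): course_id=2 -> matches Physics
  - enrollment 2 (Pete): course_id=NULL, no match -> kept with NULL
  - enrollment 3 (Frank): course_id=5 -> matches Algebra
  - enrollment 4 (Julia): course_id=NULL, no match -> kept with NULL
  - enrollment 5 (Grace): course_id=2 -> matches Physics
All 5 rows appear; 2 have NULL course.

SQL:
SELECT a.student, b.title AS course
FROM enrollments a
LEFT JOIN courses b ON a.course_id = b.id

Result:
student | course 
--------+--------
Hank    | Physics
Pete    | NULL   
Frank   | Algebra
Julia   | NULL   
Grace   | Physics


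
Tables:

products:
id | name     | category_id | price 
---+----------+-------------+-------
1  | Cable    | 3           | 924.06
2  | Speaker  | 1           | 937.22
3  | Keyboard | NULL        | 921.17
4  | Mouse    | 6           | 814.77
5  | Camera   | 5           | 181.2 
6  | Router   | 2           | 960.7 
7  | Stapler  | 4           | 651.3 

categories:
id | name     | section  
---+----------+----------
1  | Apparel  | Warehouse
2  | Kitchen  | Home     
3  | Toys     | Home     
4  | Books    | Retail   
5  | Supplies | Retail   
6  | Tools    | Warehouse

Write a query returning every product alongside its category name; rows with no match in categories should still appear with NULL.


LEFT JOIN keeps every row from products (the left table); where category_id has no match in categories, the category columns become NULL. Walk through each product:
  - product 1 (Cable): category_id=3 -> matches Toys
  - product 2 (Speaker): category_id=1 -> matches Apparel
  - product 3 (Keyboard): category_id=NULL, no match -> kept with NULL
  - product 4 (Mouse): category_id=6 -> matches Tools
  - product 5 (Camera): category_id=5 -> matches Supplies
  - product 6 (Router): category_id=2 -> matches Kitchen
  - product 7 (Stapler): category_id=4 -> matches Books
All 7 rows appear; 1 has NULL category.

SQL:
SELECT a.name, b.name AS category
FROM products a
LEFT JOIN categories b ON a.category_id = b.id

Result:
name     | category
---------+---------
Cable    | Toys    
Speaker  | Apparel 
Keyboard | NULL    
Mouse    | Tools   
Camera   | Supplies
Router   | Kitchen 
Stapler  | Books   
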